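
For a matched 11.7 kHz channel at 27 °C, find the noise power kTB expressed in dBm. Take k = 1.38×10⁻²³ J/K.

−133.1 dBm

T = 27 °C + 273.15 = 300.15 K
P_n = kTB = 1.38×10⁻²³ × 300.15 × 1.17×10⁴ = 4.85×10⁻¹⁷ W
In dBm: 10 log₁₀(4.85×10⁻¹⁷ / 10⁻³) = −133.1 dBm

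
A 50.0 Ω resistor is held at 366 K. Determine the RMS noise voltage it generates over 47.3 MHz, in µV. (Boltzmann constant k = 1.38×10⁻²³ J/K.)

6.91 µV

V_n = √(4kTRB)
4kTRB = 4 × 1.38×10⁻²³ × 366 × 5.00×10¹ × 4.73×10⁷ = 4.78×10⁻¹¹ V²
V_n = √(4.78×10⁻¹¹) = 6.91×10⁻⁶ V = 6.91 µV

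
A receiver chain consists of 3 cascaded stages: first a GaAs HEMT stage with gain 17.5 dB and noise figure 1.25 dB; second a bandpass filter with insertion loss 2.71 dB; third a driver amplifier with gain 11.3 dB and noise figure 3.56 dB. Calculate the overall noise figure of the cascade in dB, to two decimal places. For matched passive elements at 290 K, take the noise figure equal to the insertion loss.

Convert to linear (a loss of L dB is a gain of −L dB): F_i = 10^(NF_i/10), G_i = 10^(G_i,dB/10)
  Stage 1: F_1 = 10^(1.25/10) = 1.334, G_1 = 10^(17.5/10) = 56.23
  Stage 2: F_2 = 10^(2.71/10) = 1.866, G_2 = 10^(−2.71/10) = 0.5358
  Stage 3: F_3 = 10^(3.56/10) = 2.270, G_3 = 10^(11.3/10) = 13.49
Friis cascade:
  F = 1.334 + (1.866 − 1)/56.23 + (2.270 − 1)/30.13 = 1.391
NF = 10 log₁₀(1.391) = 1.43 dB

1.43 dB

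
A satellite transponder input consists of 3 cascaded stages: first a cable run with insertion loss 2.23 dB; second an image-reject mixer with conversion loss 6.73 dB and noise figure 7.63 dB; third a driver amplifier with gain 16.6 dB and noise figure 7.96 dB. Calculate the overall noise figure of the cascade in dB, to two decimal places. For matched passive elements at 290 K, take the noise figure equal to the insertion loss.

17.08 dB

Convert to linear (a loss of L dB is a gain of −L dB): F_i = 10^(NF_i/10), G_i = 10^(G_i,dB/10)
  Stage 1: F_1 = 10^(2.23/10) = 1.671, G_1 = 10^(−2.23/10) = 0.5984
  Stage 2: F_2 = 10^(7.63/10) = 5.794, G_2 = 10^(−6.73/10) = 0.2123
  Stage 3: F_3 = 10^(7.96/10) = 6.252, G_3 = 10^(16.6/10) = 45.71
Friis cascade:
  F = 1.671 + (5.794 − 1)/0.5984 + (6.252 − 1)/0.1271 = 51.02
NF = 10 log₁₀(51.02) = 17.08 dB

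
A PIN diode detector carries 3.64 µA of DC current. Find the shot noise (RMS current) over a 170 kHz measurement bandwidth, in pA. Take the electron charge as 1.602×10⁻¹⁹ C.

445 pA

I_n = √(2qI·B)
2qI·B = 2 × 1.602×10⁻¹⁹ × 3.64×10⁻⁶ × 1.70×10⁵ = 1.98×10⁻¹⁹ A²
I_n = √(1.98×10⁻¹⁹) = 4.45×10⁻¹⁰ A = 445 pA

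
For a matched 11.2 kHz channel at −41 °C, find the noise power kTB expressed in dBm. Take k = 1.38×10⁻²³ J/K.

T = −41 °C + 273.15 = 232.15 K
P_n = kTB = 1.38×10⁻²³ × 232.15 × 1.12×10⁴ = 3.59×10⁻¹⁷ W
In dBm: 10 log₁₀(3.59×10⁻¹⁷ / 10⁻³) = −134.5 dBm

−134.5 dBm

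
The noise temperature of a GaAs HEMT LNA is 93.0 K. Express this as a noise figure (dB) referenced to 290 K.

1.21 dB

F = 1 + T_e/T₀ = 1 + 93.0/290 = 1.32069
NF = 10 log₁₀(1.32069) = 1.21 dB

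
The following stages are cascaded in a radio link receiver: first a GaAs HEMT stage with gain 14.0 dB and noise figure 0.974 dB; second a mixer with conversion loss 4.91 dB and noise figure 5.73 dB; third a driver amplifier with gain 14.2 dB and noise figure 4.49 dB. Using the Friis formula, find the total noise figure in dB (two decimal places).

Convert to linear (a loss of L dB is a gain of −L dB): F_i = 10^(NF_i/10), G_i = 10^(G_i,dB/10)
  Stage 1: F_1 = 10^(0.974/10) = 1.251, G_1 = 10^(14.0/10) = 25.12
  Stage 2: F_2 = 10^(5.73/10) = 3.741, G_2 = 10^(−4.91/10) = 0.3228
  Stage 3: F_3 = 10^(4.49/10) = 2.812, G_3 = 10^(14.2/10) = 26.30
Friis cascade:
  F = 1.251 + (3.741 − 1)/25.12 + (2.812 − 1)/8.110 = 1.584
NF = 10 log₁₀(1.584) = 2.00 dB

2.00 dB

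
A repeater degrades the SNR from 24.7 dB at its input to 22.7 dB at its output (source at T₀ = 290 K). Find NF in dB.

2.0 dB

NF (dB) = SNR_in(dB) − SNR_out(dB) when the source is at T₀
NF = 24.7 − 22.7 = 2.0 dB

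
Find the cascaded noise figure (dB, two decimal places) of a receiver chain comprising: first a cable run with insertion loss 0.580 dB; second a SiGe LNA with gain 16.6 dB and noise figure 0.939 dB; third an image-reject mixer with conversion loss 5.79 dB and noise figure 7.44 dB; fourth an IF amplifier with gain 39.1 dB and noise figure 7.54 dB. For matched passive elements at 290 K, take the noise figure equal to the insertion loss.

2.96 dB

Convert to linear (a loss of L dB is a gain of −L dB): F_i = 10^(NF_i/10), G_i = 10^(G_i,dB/10)
  Stage 1: F_1 = 10^(0.580/10) = 1.143, G_1 = 10^(−0.580/10) = 0.8750
  Stage 2: F_2 = 10^(0.939/10) = 1.241, G_2 = 10^(16.6/10) = 45.71
  Stage 3: F_3 = 10^(7.44/10) = 5.546, G_3 = 10^(−5.79/10) = 0.2636
  Stage 4: F_4 = 10^(7.54/10) = 5.675, G_4 = 10^(39.1/10) = 8128
Friis cascade:
  F = 1.143 + (1.241 − 1)/0.8750 + (5.546 − 1)/39.99 + (5.675 − 1)/10.54 = 1.976
NF = 10 log₁₀(1.976) = 2.96 dB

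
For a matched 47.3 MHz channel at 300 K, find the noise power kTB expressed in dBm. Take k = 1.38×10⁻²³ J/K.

P_n = kTB = 1.38×10⁻²³ × 300 × 4.73×10⁷ = 1.96×10⁻¹³ W
In dBm: 10 log₁₀(1.96×10⁻¹³ / 10⁻³) = −97.1 dBm

−97.1 dBm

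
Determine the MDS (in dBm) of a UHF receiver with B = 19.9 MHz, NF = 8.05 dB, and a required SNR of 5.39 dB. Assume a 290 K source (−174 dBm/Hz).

−87.6 dBm

Sensitivity = −174 + 10 log₁₀(B) + NF + SNR_min
= −174 + 72.99 + 8.05 + 5.39
= −87.57 dBm → −87.6 dBm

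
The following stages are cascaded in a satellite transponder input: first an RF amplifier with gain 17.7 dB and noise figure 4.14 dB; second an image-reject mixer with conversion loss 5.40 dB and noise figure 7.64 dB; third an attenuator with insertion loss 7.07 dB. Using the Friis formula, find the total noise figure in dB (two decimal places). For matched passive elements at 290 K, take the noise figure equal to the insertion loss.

Convert to linear (a loss of L dB is a gain of −L dB): F_i = 10^(NF_i/10), G_i = 10^(G_i,dB/10)
  Stage 1: F_1 = 10^(4.14/10) = 2.594, G_1 = 10^(17.7/10) = 58.88
  Stage 2: F_2 = 10^(7.64/10) = 5.808, G_2 = 10^(−5.40/10) = 0.2884
  Stage 3: F_3 = 10^(7.07/10) = 5.093, G_3 = 10^(−7.07/10) = 0.1963
Friis cascade:
  F = 2.594 + (5.808 − 1)/58.88 + (5.093 − 1)/16.98 = 2.917
NF = 10 log₁₀(2.917) = 4.65 dB

4.65 dB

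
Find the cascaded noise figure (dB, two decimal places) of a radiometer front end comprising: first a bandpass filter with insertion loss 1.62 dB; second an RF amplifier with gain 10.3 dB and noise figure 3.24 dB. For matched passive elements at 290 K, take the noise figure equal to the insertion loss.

Convert to linear (a loss of L dB is a gain of −L dB): F_i = 10^(NF_i/10), G_i = 10^(G_i,dB/10)
  Stage 1: F_1 = 10^(1.62/10) = 1.452, G_1 = 10^(−1.62/10) = 0.6887
  Stage 2: F_2 = 10^(3.24/10) = 2.109, G_2 = 10^(10.3/10) = 10.72
Friis cascade:
  F = 1.452 + (2.109 − 1)/0.6887 = 3.062
NF = 10 log₁₀(3.062) = 4.86 dB

4.86 dB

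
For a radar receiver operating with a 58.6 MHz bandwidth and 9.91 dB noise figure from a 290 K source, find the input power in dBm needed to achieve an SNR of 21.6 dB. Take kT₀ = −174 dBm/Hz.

Sensitivity = −174 + 10 log₁₀(B) + NF + SNR_min
= −174 + 77.68 + 9.91 + 21.6
= −64.81 dBm → −64.8 dBm

−64.8 dBm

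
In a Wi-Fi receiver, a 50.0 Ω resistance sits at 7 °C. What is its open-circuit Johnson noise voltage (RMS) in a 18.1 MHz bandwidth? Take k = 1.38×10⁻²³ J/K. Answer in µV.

T = 7 °C + 273.15 = 280.15 K
V_n = √(4kTRB)
4kTRB = 4 × 1.38×10⁻²³ × 280.15 × 5.00×10¹ × 1.81×10⁷ = 1.40×10⁻¹¹ V²
V_n = √(1.40×10⁻¹¹) = 3.74×10⁻⁶ V = 3.74 µV

3.74 µV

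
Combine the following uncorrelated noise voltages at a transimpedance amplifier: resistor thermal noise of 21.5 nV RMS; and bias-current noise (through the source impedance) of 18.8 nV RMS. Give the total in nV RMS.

Uncorrelated sources add in power (mean-square): V_tot = √(ΣV_i²)
V_tot = √[(2.15×10⁻⁸)² + (1.88×10⁻⁸)²] = 2.86×10⁻⁸ V = 28.6 nV

28.6 nV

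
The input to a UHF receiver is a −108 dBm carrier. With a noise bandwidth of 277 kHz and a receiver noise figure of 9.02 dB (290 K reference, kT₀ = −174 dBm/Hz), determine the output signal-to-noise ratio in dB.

2.6 dB

Noise floor: N = −174 + 10 log₁₀(B) + NF
10 log₁₀(2.77×10⁵) = 54.42 dB
N = −174 + 54.42 + 9.02 = −110.56 dBm
SNR = P_sig − N = −108 − (−110.56) = 2.56 dB → 2.6 dB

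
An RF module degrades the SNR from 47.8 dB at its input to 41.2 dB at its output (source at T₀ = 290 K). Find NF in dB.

6.6 dB

NF (dB) = SNR_in(dB) − SNR_out(dB) when the source is at T₀
NF = 47.8 − 41.2 = 6.6 dB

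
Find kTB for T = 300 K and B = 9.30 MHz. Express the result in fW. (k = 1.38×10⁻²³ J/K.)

P_n = kTB = 1.38×10⁻²³ × 300 × 9.30×10⁶ = 3.85×10⁻¹⁴ W = 38.5 fW

38.5 fW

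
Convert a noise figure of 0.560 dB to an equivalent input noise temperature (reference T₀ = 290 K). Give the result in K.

39.9 K

F = 10^(0.560/10) = 1.13763
T_e = (F − 1)·T₀ = (1.13763 − 1) × 290 = 39.9 K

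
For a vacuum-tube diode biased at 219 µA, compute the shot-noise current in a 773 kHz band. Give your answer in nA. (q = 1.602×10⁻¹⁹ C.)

I_n = √(2qI·B)
2qI·B = 2 × 1.602×10⁻¹⁹ × 2.19×10⁻⁴ × 7.73×10⁵ = 5.42×10⁻¹⁷ A²
I_n = √(5.42×10⁻¹⁷) = 7.36×10⁻⁹ A = 7.36 nA

7.36 nA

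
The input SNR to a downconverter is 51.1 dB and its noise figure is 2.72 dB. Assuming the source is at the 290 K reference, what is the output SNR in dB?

48.38 dB

By definition F = SNR_in/SNR_out, so in dB: SNR_out = SNR_in − NF
SNR_out = 51.1 − 2.72 = 48.38 dB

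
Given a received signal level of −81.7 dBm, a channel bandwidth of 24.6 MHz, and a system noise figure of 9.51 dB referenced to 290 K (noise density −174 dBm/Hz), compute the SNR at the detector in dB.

Noise floor: N = −174 + 10 log₁₀(B) + NF
10 log₁₀(2.46×10⁷) = 73.91 dB
N = −174 + 73.91 + 9.51 = −90.58 dBm
SNR = P_sig − N = −81.7 − (−90.58) = 8.88 dB → 8.9 dB

8.9 dB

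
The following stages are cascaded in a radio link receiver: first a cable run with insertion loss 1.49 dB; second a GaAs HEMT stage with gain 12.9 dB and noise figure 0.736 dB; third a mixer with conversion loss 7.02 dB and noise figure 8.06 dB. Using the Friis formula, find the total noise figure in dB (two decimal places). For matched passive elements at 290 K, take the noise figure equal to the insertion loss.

3.14 dB

Convert to linear (a loss of L dB is a gain of −L dB): F_i = 10^(NF_i/10), G_i = 10^(G_i,dB/10)
  Stage 1: F_1 = 10^(1.49/10) = 1.409, G_1 = 10^(−1.49/10) = 0.7096
  Stage 2: F_2 = 10^(0.736/10) = 1.185, G_2 = 10^(12.9/10) = 19.50
  Stage 3: F_3 = 10^(8.06/10) = 6.397, G_3 = 10^(−7.02/10) = 0.1986
Friis cascade:
  F = 1.409 + (1.185 − 1)/0.7096 + (6.397 − 1)/13.84 = 2.060
NF = 10 log₁₀(2.060) = 3.14 dB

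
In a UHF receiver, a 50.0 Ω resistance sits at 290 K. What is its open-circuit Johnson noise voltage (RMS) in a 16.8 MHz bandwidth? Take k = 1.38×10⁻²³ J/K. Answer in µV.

3.67 µV

V_n = √(4kTRB)
4kTRB = 4 × 1.38×10⁻²³ × 290 × 5.00×10¹ × 1.68×10⁷ = 1.34×10⁻¹¹ V²
V_n = √(1.34×10⁻¹¹) = 3.67×10⁻⁶ V = 3.67 µV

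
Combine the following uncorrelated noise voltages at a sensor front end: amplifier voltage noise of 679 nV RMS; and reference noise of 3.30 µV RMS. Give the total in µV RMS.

3.37 µV

Uncorrelated sources add in power (mean-square): V_tot = √(ΣV_i²)
V_tot = √[(6.79×10⁻⁷)² + (3.30×10⁻⁶)²] = 3.37×10⁻⁶ V = 3.37 µV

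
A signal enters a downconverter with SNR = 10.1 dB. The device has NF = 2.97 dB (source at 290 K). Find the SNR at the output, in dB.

7.13 dB

By definition F = SNR_in/SNR_out, so in dB: SNR_out = SNR_in − NF
SNR_out = 10.1 − 2.97 = 7.13 dB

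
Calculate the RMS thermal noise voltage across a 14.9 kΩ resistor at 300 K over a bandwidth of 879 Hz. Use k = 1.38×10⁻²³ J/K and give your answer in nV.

V_n = √(4kTRB)
4kTRB = 4 × 1.38×10⁻²³ × 300 × 1.49×10⁴ × 8.79×10² = 2.17×10⁻¹³ V²
V_n = √(2.17×10⁻¹³) = 4.66×10⁻⁷ V = 466 nV

466 nV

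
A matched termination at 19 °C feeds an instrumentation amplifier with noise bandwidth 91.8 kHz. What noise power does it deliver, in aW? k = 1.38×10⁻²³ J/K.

370 aW

T = 19 °C + 273.15 = 292.15 K
P_n = kTB = 1.38×10⁻²³ × 292.15 × 9.18×10⁴ = 3.70×10⁻¹⁶ W = 370 aW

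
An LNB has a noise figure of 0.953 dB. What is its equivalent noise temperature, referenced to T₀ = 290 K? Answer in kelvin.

F = 10^(0.953/10) = 1.24537
T_e = (F − 1)·T₀ = (1.24537 − 1) × 290 = 71.2 K

71.2 K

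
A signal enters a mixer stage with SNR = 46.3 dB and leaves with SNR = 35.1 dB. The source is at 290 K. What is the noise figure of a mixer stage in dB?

NF (dB) = SNR_in(dB) − SNR_out(dB) when the source is at T₀
NF = 46.3 − 35.1 = 11.2 dB

11.2 dB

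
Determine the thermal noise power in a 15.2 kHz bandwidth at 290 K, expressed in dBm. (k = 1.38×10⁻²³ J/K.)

−132.2 dBm

P_n = kTB = 1.38×10⁻²³ × 290 × 1.52×10⁴ = 6.08×10⁻¹⁷ W
In dBm: 10 log₁₀(6.08×10⁻¹⁷ / 10⁻³) = −132.2 dBm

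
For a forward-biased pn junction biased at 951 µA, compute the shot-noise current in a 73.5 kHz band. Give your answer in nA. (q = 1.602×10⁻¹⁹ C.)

4.73 nA

I_n = √(2qI·B)
2qI·B = 2 × 1.602×10⁻¹⁹ × 9.51×10⁻⁴ × 7.35×10⁴ = 2.24×10⁻¹⁷ A²
I_n = √(2.24×10⁻¹⁷) = 4.73×10⁻⁹ A = 4.73 nA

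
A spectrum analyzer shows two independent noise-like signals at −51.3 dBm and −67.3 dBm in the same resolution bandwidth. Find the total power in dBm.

Convert to linear, add, convert back:
P₁ = 7.41×10⁻⁹ W, P₂ = 1.86×10⁻¹⁰ W
P_tot = 7.60×10⁻⁹ W → 10 log₁₀(P_tot / 10⁻³) = −51.2 dBm

−51.2 dBm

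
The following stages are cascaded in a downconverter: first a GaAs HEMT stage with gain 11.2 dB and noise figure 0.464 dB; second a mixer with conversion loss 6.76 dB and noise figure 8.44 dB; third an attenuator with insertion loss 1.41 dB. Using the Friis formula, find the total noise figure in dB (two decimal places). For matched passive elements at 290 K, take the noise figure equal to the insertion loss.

2.32 dB

Convert to linear (a loss of L dB is a gain of −L dB): F_i = 10^(NF_i/10), G_i = 10^(G_i,dB/10)
  Stage 1: F_1 = 10^(0.464/10) = 1.113, G_1 = 10^(11.2/10) = 13.18
  Stage 2: F_2 = 10^(8.44/10) = 6.982, G_2 = 10^(−6.76/10) = 0.2109
  Stage 3: F_3 = 10^(1.41/10) = 1.384, G_3 = 10^(−1.41/10) = 0.7228
Friis cascade:
  F = 1.113 + (6.982 − 1)/13.18 + (1.384 − 1)/2.780 = 1.705
NF = 10 log₁₀(1.705) = 2.32 dB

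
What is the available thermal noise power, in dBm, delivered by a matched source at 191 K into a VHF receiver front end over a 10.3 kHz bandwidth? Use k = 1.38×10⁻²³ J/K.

−135.7 dBm

P_n = kTB = 1.38×10⁻²³ × 191 × 1.03×10⁴ = 2.71×10⁻¹⁷ W
In dBm: 10 log₁₀(2.71×10⁻¹⁷ / 10⁻³) = −135.7 dBm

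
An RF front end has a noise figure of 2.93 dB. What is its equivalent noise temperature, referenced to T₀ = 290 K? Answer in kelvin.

279 K

F = 10^(2.93/10) = 1.96336
T_e = (F − 1)·T₀ = (1.96336 − 1) × 290 = 279 K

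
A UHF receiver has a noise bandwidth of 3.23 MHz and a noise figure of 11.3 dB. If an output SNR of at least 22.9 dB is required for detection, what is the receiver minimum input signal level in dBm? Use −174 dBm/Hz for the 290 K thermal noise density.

Sensitivity = −174 + 10 log₁₀(B) + NF + SNR_min
= −174 + 65.09 + 11.3 + 22.9
= −74.71 dBm → −74.7 dBm

−74.7 dBm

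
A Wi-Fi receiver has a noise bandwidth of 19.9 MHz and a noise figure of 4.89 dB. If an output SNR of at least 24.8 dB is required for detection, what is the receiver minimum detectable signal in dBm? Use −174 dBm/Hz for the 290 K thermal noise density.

−71.3 dBm

Sensitivity = −174 + 10 log₁₀(B) + NF + SNR_min
= −174 + 72.99 + 4.89 + 24.8
= −71.32 dBm → −71.3 dBm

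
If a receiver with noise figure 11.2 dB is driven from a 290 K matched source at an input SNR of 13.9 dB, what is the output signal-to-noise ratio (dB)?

By definition F = SNR_in/SNR_out, so in dB: SNR_out = SNR_in − NF
SNR_out = 13.9 − 11.2 = 2.7 dB

2.7 dB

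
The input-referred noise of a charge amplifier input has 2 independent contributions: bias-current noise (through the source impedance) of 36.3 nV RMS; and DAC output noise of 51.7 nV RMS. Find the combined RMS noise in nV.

63.2 nV

Uncorrelated sources add in power (mean-square): V_tot = √(ΣV_i²)
V_tot = √[(3.63×10⁻⁸)² + (5.17×10⁻⁸)²] = 6.32×10⁻⁸ V = 63.2 nV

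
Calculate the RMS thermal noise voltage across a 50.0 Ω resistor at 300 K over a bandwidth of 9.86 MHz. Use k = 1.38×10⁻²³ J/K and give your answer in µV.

2.86 µV

V_n = √(4kTRB)
4kTRB = 4 × 1.38×10⁻²³ × 300 × 5.00×10¹ × 9.86×10⁶ = 8.16×10⁻¹² V²
V_n = √(8.16×10⁻¹²) = 2.86×10⁻⁶ V = 2.86 µV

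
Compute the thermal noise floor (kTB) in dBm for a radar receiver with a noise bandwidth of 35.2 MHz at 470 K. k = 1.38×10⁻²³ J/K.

−96.4 dBm

P_n = kTB = 1.38×10⁻²³ × 470 × 3.52×10⁷ = 2.28×10⁻¹³ W
In dBm: 10 log₁₀(2.28×10⁻¹³ / 10⁻³) = −96.4 dBm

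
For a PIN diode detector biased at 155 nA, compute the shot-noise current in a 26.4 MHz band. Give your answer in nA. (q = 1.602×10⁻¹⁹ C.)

1.15 nA

I_n = √(2qI·B)
2qI·B = 2 × 1.602×10⁻¹⁹ × 1.55×10⁻⁷ × 2.64×10⁷ = 1.31×10⁻¹⁸ A²
I_n = √(1.31×10⁻¹⁸) = 1.15×10⁻⁹ A = 1.15 nA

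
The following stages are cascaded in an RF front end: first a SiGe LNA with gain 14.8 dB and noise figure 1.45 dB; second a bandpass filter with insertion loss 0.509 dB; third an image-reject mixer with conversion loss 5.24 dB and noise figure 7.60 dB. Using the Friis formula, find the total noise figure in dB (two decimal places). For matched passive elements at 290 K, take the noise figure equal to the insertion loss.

1.98 dB

Convert to linear (a loss of L dB is a gain of −L dB): F_i = 10^(NF_i/10), G_i = 10^(G_i,dB/10)
  Stage 1: F_1 = 10^(1.45/10) = 1.396, G_1 = 10^(14.8/10) = 30.20
  Stage 2: F_2 = 10^(0.509/10) = 1.124, G_2 = 10^(−0.509/10) = 0.8894
  Stage 3: F_3 = 10^(7.60/10) = 5.754, G_3 = 10^(−5.24/10) = 0.2992
Friis cascade:
  F = 1.396 + (1.124 − 1)/30.20 + (5.754 − 1)/26.86 = 1.577
NF = 10 log₁₀(1.577) = 1.98 dB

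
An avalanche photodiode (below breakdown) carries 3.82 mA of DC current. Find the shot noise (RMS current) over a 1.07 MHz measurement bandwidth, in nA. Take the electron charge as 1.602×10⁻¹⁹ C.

I_n = √(2qI·B)
2qI·B = 2 × 1.602×10⁻¹⁹ × 3.82×10⁻³ × 1.07×10⁶ = 1.31×10⁻¹⁵ A²
I_n = √(1.31×10⁻¹⁵) = 3.62×10⁻⁸ A = 36.2 nA

36.2 nA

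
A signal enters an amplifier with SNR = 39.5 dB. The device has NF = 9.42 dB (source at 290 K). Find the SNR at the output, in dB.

30.08 dB

By definition F = SNR_in/SNR_out, so in dB: SNR_out = SNR_in − NF
SNR_out = 39.5 − 9.42 = 30.08 dB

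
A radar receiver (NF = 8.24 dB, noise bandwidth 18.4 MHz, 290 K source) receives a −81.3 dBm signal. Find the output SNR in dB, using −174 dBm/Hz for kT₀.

Noise floor: N = −174 + 10 log₁₀(B) + NF
10 log₁₀(1.84×10⁷) = 72.65 dB
N = −174 + 72.65 + 8.24 = −93.11 dBm
SNR = P_sig − N = −81.3 − (−93.11) = 11.81 dB → 11.8 dB

11.8 dB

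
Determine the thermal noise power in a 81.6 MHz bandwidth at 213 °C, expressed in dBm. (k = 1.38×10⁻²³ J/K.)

T = 213 °C + 273.15 = 486.15 K
P_n = kTB = 1.38×10⁻²³ × 486.15 × 8.16×10⁷ = 5.47×10⁻¹³ W
In dBm: 10 log₁₀(5.47×10⁻¹³ / 10⁻³) = −92.6 dBm

−92.6 dBm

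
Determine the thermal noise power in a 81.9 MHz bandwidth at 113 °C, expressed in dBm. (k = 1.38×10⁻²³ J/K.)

T = 113 °C + 273.15 = 386.15 K
P_n = kTB = 1.38×10⁻²³ × 386.15 × 8.19×10⁷ = 4.36×10⁻¹³ W
In dBm: 10 log₁₀(4.36×10⁻¹³ / 10⁻³) = −93.6 dBm

−93.6 dBm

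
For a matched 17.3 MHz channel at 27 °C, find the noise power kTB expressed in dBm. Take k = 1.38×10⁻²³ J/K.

T = 27 °C + 273.15 = 300.15 K
P_n = kTB = 1.38×10⁻²³ × 300.15 × 1.73×10⁷ = 7.17×10⁻¹⁴ W
In dBm: 10 log₁₀(7.17×10⁻¹⁴ / 10⁻³) = −101.4 dBm

−101.4 dBm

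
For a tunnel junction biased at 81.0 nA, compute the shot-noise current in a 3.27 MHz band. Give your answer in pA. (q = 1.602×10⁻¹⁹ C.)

I_n = √(2qI·B)
2qI·B = 2 × 1.602×10⁻¹⁹ × 8.10×10⁻⁸ × 3.27×10⁶ = 8.49×10⁻²⁰ A²
I_n = √(8.49×10⁻²⁰) = 2.91×10⁻¹⁰ A = 291 pA

291 pA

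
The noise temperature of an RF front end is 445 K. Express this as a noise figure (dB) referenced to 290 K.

F = 1 + T_e/T₀ = 1 + 445/290 = 2.53448
NF = 10 log₁₀(2.53448) = 4.04 dB

4.04 dB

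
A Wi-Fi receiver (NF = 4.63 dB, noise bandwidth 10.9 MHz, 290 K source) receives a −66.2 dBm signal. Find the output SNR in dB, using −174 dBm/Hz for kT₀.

Noise floor: N = −174 + 10 log₁₀(B) + NF
10 log₁₀(1.09×10⁷) = 70.37 dB
N = −174 + 70.37 + 4.63 = −99.00 dBm
SNR = P_sig − N = −66.2 − (−99.00) = 32.80 dB → 32.8 dB

32.8 dB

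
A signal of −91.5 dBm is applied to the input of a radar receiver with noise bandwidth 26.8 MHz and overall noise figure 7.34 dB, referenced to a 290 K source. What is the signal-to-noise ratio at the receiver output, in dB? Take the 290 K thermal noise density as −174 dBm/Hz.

Noise floor: N = −174 + 10 log₁₀(B) + NF
10 log₁₀(2.68×10⁷) = 74.28 dB
N = −174 + 74.28 + 7.34 = −92.38 dBm
SNR = P_sig − N = −91.5 − (−92.38) = 0.88 dB → 0.9 dB

0.9 dB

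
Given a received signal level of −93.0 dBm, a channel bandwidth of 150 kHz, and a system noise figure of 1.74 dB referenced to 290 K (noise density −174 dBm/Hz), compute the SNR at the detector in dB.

Noise floor: N = −174 + 10 log₁₀(B) + NF
10 log₁₀(1.50×10⁵) = 51.76 dB
N = −174 + 51.76 + 1.74 = −120.50 dBm
SNR = P_sig − N = −93.0 − (−120.50) = 27.50 dB → 27.5 dB

27.5 dB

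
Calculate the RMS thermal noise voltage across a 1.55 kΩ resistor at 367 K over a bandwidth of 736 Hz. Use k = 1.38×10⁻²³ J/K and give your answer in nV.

152 nV

V_n = √(4kTRB)
4kTRB = 4 × 1.38×10⁻²³ × 367 × 1.55×10³ × 7.36×10² = 2.31×10⁻¹⁴ V²
V_n = √(2.31×10⁻¹⁴) = 1.52×10⁻⁷ V = 152 nV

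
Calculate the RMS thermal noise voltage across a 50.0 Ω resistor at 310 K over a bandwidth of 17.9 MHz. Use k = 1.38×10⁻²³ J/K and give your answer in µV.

3.91 µV

V_n = √(4kTRB)
4kTRB = 4 × 1.38×10⁻²³ × 310 × 5.00×10¹ × 1.79×10⁷ = 1.53×10⁻¹¹ V²
V_n = √(1.53×10⁻¹¹) = 3.91×10⁻⁶ V = 3.91 µV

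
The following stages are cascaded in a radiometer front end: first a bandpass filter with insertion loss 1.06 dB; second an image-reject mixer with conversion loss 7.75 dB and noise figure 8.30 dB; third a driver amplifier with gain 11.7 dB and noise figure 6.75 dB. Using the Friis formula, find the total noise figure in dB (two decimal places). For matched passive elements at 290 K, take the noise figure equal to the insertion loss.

15.68 dB

Convert to linear (a loss of L dB is a gain of −L dB): F_i = 10^(NF_i/10), G_i = 10^(G_i,dB/10)
  Stage 1: F_1 = 10^(1.06/10) = 1.276, G_1 = 10^(−1.06/10) = 0.7834
  Stage 2: F_2 = 10^(8.30/10) = 6.761, G_2 = 10^(−7.75/10) = 0.1679
  Stage 3: F_3 = 10^(6.75/10) = 4.732, G_3 = 10^(11.7/10) = 14.79
Friis cascade:
  F = 1.276 + (6.761 − 1)/0.7834 + (4.732 − 1)/0.1315 = 37.00
NF = 10 log₁₀(37.00) = 15.68 dB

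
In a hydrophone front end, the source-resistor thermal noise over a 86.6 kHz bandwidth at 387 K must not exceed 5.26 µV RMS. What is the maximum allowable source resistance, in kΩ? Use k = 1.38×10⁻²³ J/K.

15.0 kΩ

Johnson–Nyquist: V_n = √(4kTRB) ⇒ R = V_n² / (4kTB)
4kTB = 4 × 1.38×10⁻²³ × 387 × 8.66×10⁴ = 1.85×10⁻¹⁵
R = (5.26×10⁻⁶)² / 1.85×10⁻¹⁵ = 1.50×10⁴ Ω = 15.0 kΩ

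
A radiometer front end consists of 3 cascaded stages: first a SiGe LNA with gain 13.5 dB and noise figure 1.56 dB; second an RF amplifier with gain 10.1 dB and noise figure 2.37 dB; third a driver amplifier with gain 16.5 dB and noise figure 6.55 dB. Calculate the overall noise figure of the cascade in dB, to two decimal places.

Convert to linear (a loss of L dB is a gain of −L dB): F_i = 10^(NF_i/10), G_i = 10^(G_i,dB/10)
  Stage 1: F_1 = 10^(1.56/10) = 1.432, G_1 = 10^(13.5/10) = 22.39
  Stage 2: F_2 = 10^(2.37/10) = 1.726, G_2 = 10^(10.1/10) = 10.23
  Stage 3: F_3 = 10^(6.55/10) = 4.519, G_3 = 10^(16.5/10) = 44.67
Friis cascade:
  F = 1.432 + (1.726 − 1)/22.39 + (4.519 − 1)/229.1 = 1.480
NF = 10 log₁₀(1.480) = 1.70 dB

1.70 dB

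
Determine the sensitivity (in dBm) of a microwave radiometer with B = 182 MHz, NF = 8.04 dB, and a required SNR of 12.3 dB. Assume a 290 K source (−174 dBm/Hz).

Sensitivity = −174 + 10 log₁₀(B) + NF + SNR_min
= −174 + 82.6 + 8.04 + 12.3
= −71.06 dBm → −71.1 dBm

−71.1 dBm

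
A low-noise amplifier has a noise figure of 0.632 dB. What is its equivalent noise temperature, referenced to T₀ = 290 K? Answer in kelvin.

F = 10^(0.632/10) = 1.15664
T_e = (F − 1)·T₀ = (1.15664 − 1) × 290 = 45.4 K

45.4 K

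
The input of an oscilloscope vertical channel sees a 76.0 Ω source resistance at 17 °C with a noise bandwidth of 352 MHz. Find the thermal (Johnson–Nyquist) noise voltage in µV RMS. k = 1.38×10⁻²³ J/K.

T = 17 °C + 273.15 = 290.15 K
V_n = √(4kTRB)
4kTRB = 4 × 1.38×10⁻²³ × 290.15 × 7.60×10¹ × 3.52×10⁸ = 4.28×10⁻¹⁰ V²
V_n = √(4.28×10⁻¹⁰) = 2.07×10⁻⁵ V = 20.7 µV

20.7 µV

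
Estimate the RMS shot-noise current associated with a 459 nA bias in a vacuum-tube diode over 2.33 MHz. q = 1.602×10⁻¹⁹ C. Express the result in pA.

I_n = √(2qI·B)
2qI·B = 2 × 1.602×10⁻¹⁹ × 4.59×10⁻⁷ × 2.33×10⁶ = 3.43×10⁻¹⁹ A²
I_n = √(3.43×10⁻¹⁹) = 5.85×10⁻¹⁰ A = 585 pA

585 pA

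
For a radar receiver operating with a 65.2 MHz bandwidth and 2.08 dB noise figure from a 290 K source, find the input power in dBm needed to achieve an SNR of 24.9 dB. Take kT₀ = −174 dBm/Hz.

Sensitivity = −174 + 10 log₁₀(B) + NF + SNR_min
= −174 + 78.14 + 2.08 + 24.9
= −68.88 dBm → −68.9 dBm

−68.9 dBm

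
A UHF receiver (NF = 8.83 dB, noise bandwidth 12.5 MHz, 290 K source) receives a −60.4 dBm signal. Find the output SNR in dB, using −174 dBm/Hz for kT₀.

Noise floor: N = −174 + 10 log₁₀(B) + NF
10 log₁₀(1.25×10⁷) = 70.97 dB
N = −174 + 70.97 + 8.83 = −94.20 dBm
SNR = P_sig − N = −60.4 − (−94.20) = 33.80 dB → 33.8 dB

33.8 dB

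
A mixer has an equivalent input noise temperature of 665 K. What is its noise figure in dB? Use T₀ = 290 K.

F = 1 + T_e/T₀ = 1 + 665/290 = 3.2931
NF = 10 log₁₀(3.2931) = 5.18 dB

5.18 dB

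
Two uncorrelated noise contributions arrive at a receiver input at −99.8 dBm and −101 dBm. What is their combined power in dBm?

Convert to linear, add, convert back:
P₁ = 1.05×10⁻¹³ W, P₂ = 7.94×10⁻¹⁴ W
P_tot = 1.84×10⁻¹³ W → 10 log₁₀(P_tot / 10⁻³) = −97.3 dBm

−97.3 dBm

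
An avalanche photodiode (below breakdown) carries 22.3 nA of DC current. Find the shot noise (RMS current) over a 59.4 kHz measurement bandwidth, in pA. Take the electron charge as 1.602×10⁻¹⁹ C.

20.6 pA

I_n = √(2qI·B)
2qI·B = 2 × 1.602×10⁻¹⁹ × 2.23×10⁻⁸ × 5.94×10⁴ = 4.24×10⁻²² A²
I_n = √(4.24×10⁻²²) = 2.06×10⁻¹¹ A = 20.6 pA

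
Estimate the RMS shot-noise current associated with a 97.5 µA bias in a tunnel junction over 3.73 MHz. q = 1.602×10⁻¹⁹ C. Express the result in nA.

10.8 nA

I_n = √(2qI·B)
2qI·B = 2 × 1.602×10⁻¹⁹ × 9.75×10⁻⁵ × 3.73×10⁶ = 1.17×10⁻¹⁶ A²
I_n = √(1.17×10⁻¹⁶) = 1.08×10⁻⁸ A = 10.8 nA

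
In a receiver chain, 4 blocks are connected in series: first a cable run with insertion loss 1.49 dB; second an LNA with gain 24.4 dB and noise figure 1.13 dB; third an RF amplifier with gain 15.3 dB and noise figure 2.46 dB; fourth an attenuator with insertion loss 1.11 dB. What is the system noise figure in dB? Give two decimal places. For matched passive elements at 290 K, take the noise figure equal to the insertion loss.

Convert to linear (a loss of L dB is a gain of −L dB): F_i = 10^(NF_i/10), G_i = 10^(G_i,dB/10)
  Stage 1: F_1 = 10^(1.49/10) = 1.409, G_1 = 10^(−1.49/10) = 0.7096
  Stage 2: F_2 = 10^(1.13/10) = 1.297, G_2 = 10^(24.4/10) = 275.4
  Stage 3: F_3 = 10^(2.46/10) = 1.762, G_3 = 10^(15.3/10) = 33.88
  Stage 4: F_4 = 10^(1.11/10) = 1.291, G_4 = 10^(−1.11/10) = 0.7745
Friis cascade:
  F = 1.409 + (1.297 − 1)/0.7096 + (1.762 − 1)/195.4 + (1.291 − 1)/6622 = 1.832
NF = 10 log₁₀(1.832) = 2.63 dB

2.63 dB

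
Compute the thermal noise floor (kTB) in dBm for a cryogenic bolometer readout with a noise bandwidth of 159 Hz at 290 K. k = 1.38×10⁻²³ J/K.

−152.0 dBm

P_n = kTB = 1.38×10⁻²³ × 290 × 1.59×10² = 6.36×10⁻¹⁹ W
In dBm: 10 log₁₀(6.36×10⁻¹⁹ / 10⁻³) = −152.0 dBm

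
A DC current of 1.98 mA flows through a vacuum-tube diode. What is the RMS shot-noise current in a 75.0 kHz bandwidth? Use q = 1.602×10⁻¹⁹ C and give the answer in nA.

6.90 nA

I_n = √(2qI·B)
2qI·B = 2 × 1.602×10⁻¹⁹ × 1.98×10⁻³ × 7.50×10⁴ = 4.76×10⁻¹⁷ A²
I_n = √(4.76×10⁻¹⁷) = 6.90×10⁻⁹ A = 6.90 nA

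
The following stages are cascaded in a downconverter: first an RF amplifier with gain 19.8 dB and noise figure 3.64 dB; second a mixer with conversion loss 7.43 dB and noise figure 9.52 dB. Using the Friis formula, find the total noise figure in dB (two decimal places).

Convert to linear (a loss of L dB is a gain of −L dB): F_i = 10^(NF_i/10), G_i = 10^(G_i,dB/10)
  Stage 1: F_1 = 10^(3.64/10) = 2.312, G_1 = 10^(19.8/10) = 95.50
  Stage 2: F_2 = 10^(9.52/10) = 8.954, G_2 = 10^(−7.43/10) = 0.1807
Friis cascade:
  F = 2.312 + (8.954 − 1)/95.50 = 2.395
NF = 10 log₁₀(2.395) = 3.79 dB

3.79 dB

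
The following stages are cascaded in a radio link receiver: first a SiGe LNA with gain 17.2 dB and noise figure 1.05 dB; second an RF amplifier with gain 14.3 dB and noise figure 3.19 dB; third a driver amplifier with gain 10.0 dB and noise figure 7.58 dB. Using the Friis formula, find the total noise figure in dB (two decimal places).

1.13 dB

Convert to linear (a loss of L dB is a gain of −L dB): F_i = 10^(NF_i/10), G_i = 10^(G_i,dB/10)
  Stage 1: F_1 = 10^(1.05/10) = 1.274, G_1 = 10^(17.2/10) = 52.48
  Stage 2: F_2 = 10^(3.19/10) = 2.084, G_2 = 10^(14.3/10) = 26.92
  Stage 3: F_3 = 10^(7.58/10) = 5.728, G_3 = 10^(10.0/10) = 10.00
Friis cascade:
  F = 1.274 + (2.084 − 1)/52.48 + (5.728 − 1)/1413 = 1.298
NF = 10 log₁₀(1.298) = 1.13 dB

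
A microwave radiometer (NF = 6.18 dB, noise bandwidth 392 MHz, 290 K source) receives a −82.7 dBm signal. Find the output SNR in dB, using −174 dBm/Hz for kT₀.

Noise floor: N = −174 + 10 log₁₀(B) + NF
10 log₁₀(3.92×10⁸) = 85.93 dB
N = −174 + 85.93 + 6.18 = −81.89 dBm
SNR = P_sig − N = −82.7 − (−81.89) = −0.81 dB → −0.8 dB

−0.8 dB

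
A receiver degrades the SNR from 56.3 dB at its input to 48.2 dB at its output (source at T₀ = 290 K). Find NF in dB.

8.1 dB

NF (dB) = SNR_in(dB) − SNR_out(dB) when the source is at T₀
NF = 56.3 − 48.2 = 8.1 dB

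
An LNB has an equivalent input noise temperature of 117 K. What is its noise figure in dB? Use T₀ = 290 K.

F = 1 + T_e/T₀ = 1 + 117/290 = 1.40345
NF = 10 log₁₀(1.40345) = 1.47 dB

1.47 dB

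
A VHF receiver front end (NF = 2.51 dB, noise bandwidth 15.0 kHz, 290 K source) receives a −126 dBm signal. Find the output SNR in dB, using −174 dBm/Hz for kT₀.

Noise floor: N = −174 + 10 log₁₀(B) + NF
10 log₁₀(1.50×10⁴) = 41.76 dB
N = −174 + 41.76 + 2.51 = −129.73 dBm
SNR = P_sig − N = −126 − (−129.73) = 3.73 dB → 3.7 dB

3.7 dB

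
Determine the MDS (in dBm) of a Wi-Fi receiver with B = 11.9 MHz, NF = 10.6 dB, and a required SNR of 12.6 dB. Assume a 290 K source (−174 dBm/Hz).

−80.0 dBm

Sensitivity = −174 + 10 log₁₀(B) + NF + SNR_min
= −174 + 70.76 + 10.6 + 12.6
= −80.04 dBm → −80.0 dBm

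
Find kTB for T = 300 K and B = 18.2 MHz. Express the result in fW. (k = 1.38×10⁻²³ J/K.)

P_n = kTB = 1.38×10⁻²³ × 300 × 1.82×10⁷ = 7.53×10⁻¹⁴ W = 75.3 fW

75.3 fW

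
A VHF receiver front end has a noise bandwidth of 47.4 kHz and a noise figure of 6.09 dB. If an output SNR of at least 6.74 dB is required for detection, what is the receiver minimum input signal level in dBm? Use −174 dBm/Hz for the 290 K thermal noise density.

Sensitivity = −174 + 10 log₁₀(B) + NF + SNR_min
= −174 + 46.76 + 6.09 + 6.74
= −114.41 dBm → −114.4 dBm

−114.4 dBm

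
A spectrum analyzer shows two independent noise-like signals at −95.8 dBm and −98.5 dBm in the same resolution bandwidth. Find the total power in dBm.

−93.9 dBm

Convert to linear, add, convert back:
P₁ = 2.63×10⁻¹³ W, P₂ = 1.41×10⁻¹³ W
P_tot = 4.04×10⁻¹³ W → 10 log₁₀(P_tot / 10⁻³) = −93.9 dBm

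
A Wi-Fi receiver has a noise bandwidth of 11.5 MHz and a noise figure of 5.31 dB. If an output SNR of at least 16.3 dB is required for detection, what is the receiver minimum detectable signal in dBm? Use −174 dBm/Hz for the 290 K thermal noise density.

Sensitivity = −174 + 10 log₁₀(B) + NF + SNR_min
= −174 + 70.61 + 5.31 + 16.3
= −81.78 dBm → −81.8 dBm

−81.8 dBm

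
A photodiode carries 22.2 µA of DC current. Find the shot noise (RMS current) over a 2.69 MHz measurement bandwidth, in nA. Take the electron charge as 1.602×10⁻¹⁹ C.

I_n = √(2qI·B)
2qI·B = 2 × 1.602×10⁻¹⁹ × 2.22×10⁻⁵ × 2.69×10⁶ = 1.91×10⁻¹⁷ A²
I_n = √(1.91×10⁻¹⁷) = 4.37×10⁻⁹ A = 4.37 nA

4.37 nA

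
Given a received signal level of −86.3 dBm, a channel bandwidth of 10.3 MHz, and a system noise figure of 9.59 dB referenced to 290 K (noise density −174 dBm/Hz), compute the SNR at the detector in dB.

8.0 dB

Noise floor: N = −174 + 10 log₁₀(B) + NF
10 log₁₀(1.03×10⁷) = 70.13 dB
N = −174 + 70.13 + 9.59 = −94.28 dBm
SNR = P_sig − N = −86.3 − (−94.28) = 7.98 dB → 8.0 dB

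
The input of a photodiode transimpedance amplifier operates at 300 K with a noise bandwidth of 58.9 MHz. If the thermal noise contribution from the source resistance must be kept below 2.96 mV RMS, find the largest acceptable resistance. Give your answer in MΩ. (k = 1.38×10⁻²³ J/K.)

Johnson–Nyquist: V_n = √(4kTRB) ⇒ R = V_n² / (4kTB)
4kTB = 4 × 1.38×10⁻²³ × 300 × 5.89×10⁷ = 9.75×10⁻¹³
R = (2.96×10⁻³)² / 9.75×10⁻¹³ = 8.98×10⁶ Ω = 8.98 MΩ

8.98 MΩ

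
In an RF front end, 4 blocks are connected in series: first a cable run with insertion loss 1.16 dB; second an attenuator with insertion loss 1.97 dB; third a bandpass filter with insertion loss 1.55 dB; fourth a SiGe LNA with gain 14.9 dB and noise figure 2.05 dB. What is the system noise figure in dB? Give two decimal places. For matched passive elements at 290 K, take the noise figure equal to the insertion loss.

6.73 dB

Convert to linear (a loss of L dB is a gain of −L dB): F_i = 10^(NF_i/10), G_i = 10^(G_i,dB/10)
  Stage 1: F_1 = 10^(1.16/10) = 1.306, G_1 = 10^(−1.16/10) = 0.7656
  Stage 2: F_2 = 10^(1.97/10) = 1.574, G_2 = 10^(−1.97/10) = 0.6353
  Stage 3: F_3 = 10^(1.55/10) = 1.429, G_3 = 10^(−1.55/10) = 0.6998
  Stage 4: F_4 = 10^(2.05/10) = 1.603, G_4 = 10^(14.9/10) = 30.90
Friis cascade:
  F = 1.306 + (1.574 − 1)/0.7656 + (1.429 − 1)/0.4864 + (1.603 − 1)/0.3404 = 4.710
NF = 10 log₁₀(4.710) = 6.73 dB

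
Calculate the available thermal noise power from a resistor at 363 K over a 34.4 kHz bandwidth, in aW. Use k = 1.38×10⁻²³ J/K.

P_n = kTB = 1.38×10⁻²³ × 363 × 3.44×10⁴ = 1.72×10⁻¹⁶ W = 172 aW

172 aW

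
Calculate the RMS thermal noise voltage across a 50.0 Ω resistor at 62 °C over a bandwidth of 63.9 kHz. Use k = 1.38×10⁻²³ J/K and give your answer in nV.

243 nV

T = 62 °C + 273.15 = 335.15 K
V_n = √(4kTRB)
4kTRB = 4 × 1.38×10⁻²³ × 335.15 × 5.00×10¹ × 6.39×10⁴ = 5.91×10⁻¹⁴ V²
V_n = √(5.91×10⁻¹⁴) = 2.43×10⁻⁷ V = 243 nV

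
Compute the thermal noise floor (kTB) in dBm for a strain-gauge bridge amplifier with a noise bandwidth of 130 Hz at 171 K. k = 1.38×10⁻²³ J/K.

−155.1 dBm

P_n = kTB = 1.38×10⁻²³ × 171 × 1.30×10² = 3.07×10⁻¹⁹ W
In dBm: 10 log₁₀(3.07×10⁻¹⁹ / 10⁻³) = −155.1 dBm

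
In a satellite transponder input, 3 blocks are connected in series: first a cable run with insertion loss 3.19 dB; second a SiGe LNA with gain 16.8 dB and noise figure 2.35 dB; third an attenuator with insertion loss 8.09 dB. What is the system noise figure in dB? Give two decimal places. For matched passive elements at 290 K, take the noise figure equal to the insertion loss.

Convert to linear (a loss of L dB is a gain of −L dB): F_i = 10^(NF_i/10), G_i = 10^(G_i,dB/10)
  Stage 1: F_1 = 10^(3.19/10) = 2.084, G_1 = 10^(−3.19/10) = 0.4797
  Stage 2: F_2 = 10^(2.35/10) = 1.718, G_2 = 10^(16.8/10) = 47.86
  Stage 3: F_3 = 10^(8.09/10) = 6.442, G_3 = 10^(−8.09/10) = 0.1552
Friis cascade:
  F = 2.084 + (1.718 − 1)/0.4797 + (6.442 − 1)/22.96 = 3.818
NF = 10 log₁₀(3.818) = 5.82 dB

5.82 dB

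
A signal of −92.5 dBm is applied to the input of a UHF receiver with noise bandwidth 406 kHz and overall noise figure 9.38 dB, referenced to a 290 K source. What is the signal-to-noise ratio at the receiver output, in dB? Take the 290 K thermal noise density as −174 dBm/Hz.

16.0 dB

Noise floor: N = −174 + 10 log₁₀(B) + NF
10 log₁₀(4.06×10⁵) = 56.09 dB
N = −174 + 56.09 + 9.38 = −108.53 dBm
SNR = P_sig − N = −92.5 − (−108.53) = 16.03 dB → 16.0 dB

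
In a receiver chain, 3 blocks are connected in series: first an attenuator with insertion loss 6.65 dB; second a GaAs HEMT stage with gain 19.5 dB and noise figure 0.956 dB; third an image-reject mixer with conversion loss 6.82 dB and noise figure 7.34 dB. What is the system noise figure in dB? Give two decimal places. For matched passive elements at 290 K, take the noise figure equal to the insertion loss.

Convert to linear (a loss of L dB is a gain of −L dB): F_i = 10^(NF_i/10), G_i = 10^(G_i,dB/10)
  Stage 1: F_1 = 10^(6.65/10) = 4.624, G_1 = 10^(−6.65/10) = 0.2163
  Stage 2: F_2 = 10^(0.956/10) = 1.246, G_2 = 10^(19.5/10) = 89.13
  Stage 3: F_3 = 10^(7.34/10) = 5.420, G_3 = 10^(−6.82/10) = 0.2080
Friis cascade:
  F = 4.624 + (1.246 − 1)/0.2163 + (5.420 − 1)/19.28 = 5.992
NF = 10 log₁₀(5.992) = 7.78 dB

7.78 dB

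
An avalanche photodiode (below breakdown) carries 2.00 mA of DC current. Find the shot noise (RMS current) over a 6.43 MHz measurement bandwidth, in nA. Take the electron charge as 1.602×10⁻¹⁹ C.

64.2 nA

I_n = √(2qI·B)
2qI·B = 2 × 1.602×10⁻¹⁹ × 2.00×10⁻³ × 6.43×10⁶ = 4.12×10⁻¹⁵ A²
I_n = √(4.12×10⁻¹⁵) = 6.42×10⁻⁸ A = 64.2 nA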